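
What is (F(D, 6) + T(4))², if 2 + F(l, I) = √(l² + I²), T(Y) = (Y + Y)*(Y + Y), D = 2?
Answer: 3884 + 248*√10 ≈ 4668.2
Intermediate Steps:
T(Y) = 4*Y² (T(Y) = (2*Y)*(2*Y) = 4*Y²)
F(l, I) = -2 + √(I² + l²) (F(l, I) = -2 + √(l² + I²) = -2 + √(I² + l²))
(F(D, 6) + T(4))² = ((-2 + √(6² + 2²)) + 4*4²)² = ((-2 + √(36 + 4)) + 4*16)² = ((-2 + √40) + 64)² = ((-2 + 2*√10) + 64)² = (62 + 2*√10)²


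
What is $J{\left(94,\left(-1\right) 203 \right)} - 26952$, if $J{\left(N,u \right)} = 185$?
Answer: $-26767$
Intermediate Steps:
$J{\left(94,\left(-1\right) 203 \right)} - 26952 = 185 - 26952 = -26767$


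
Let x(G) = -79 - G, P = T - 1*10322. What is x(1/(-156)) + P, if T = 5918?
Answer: -699347/156 ≈ -4483.0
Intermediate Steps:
P = -4404 (P = 5918 - 1*10322 = 5918 - 10322 = -4404)
x(1/(-156)) + P = (-79 - 1/(-156)) - 4404 = (-79 - 1*(-1/156)) - 4404 = (-79 + 1/156) - 4404 = -12323/156 - 4404 = -699347/156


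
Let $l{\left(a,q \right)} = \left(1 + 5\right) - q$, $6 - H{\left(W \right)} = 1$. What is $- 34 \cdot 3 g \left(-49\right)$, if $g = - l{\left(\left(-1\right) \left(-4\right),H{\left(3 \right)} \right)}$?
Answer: $-4998$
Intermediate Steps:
$H{\left(W \right)} = 5$ ($H{\left(W \right)} = 6 - 1 = 5$)
$l{\left(a,q \right)} = 6 - q$
$g = -1$ ($g = - (6 - 5) = \left(-1\right) 1 = -1$)
$- 34 \cdot 3 g \left(-49\right) = - 34 \cdot 3 \left(-1\right) \left(-49\right) = \left(-34\right) \left(-3\right) \left(-49\right) = 102 \left(-49\right) = -4998$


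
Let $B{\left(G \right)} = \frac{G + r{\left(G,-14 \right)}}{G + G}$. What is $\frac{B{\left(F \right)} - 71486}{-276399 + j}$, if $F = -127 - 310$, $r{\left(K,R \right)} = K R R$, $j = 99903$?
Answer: $\frac{142775}{352992} \approx 0.40447$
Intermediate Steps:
$r{\left(K,R \right)} = K R^{2}$
$F = -437$
$B{\left(G \right)} = \frac{197}{2}$ ($B{\left(G \right)} = \frac{G + G \left(-14\right)^{2}}{G + G} = \frac{G + G 196}{2 G} = \left(G + 196 G\right) \frac{1}{2 G} = 197 G \frac{1}{2 G} = \frac{197}{2}$)
$\frac{B{\left(F \right)} - 71486}{-276399 + j} = \frac{\frac{197}{2} - 71486}{-276399 + 99903} = - \frac{142775}{2 \left(-176496\right)} = \left(- \frac{142775}{2}\right) \left(- \frac{1}{176496}\right) = \frac{142775}{352992}$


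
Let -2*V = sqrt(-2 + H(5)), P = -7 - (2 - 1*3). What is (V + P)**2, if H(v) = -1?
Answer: (12 + I*sqrt(3))**2/4 ≈ 35.25 + 10.392*I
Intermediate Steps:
P = -6 (P = -7 - (2 - 3) = -7 - 1*(-1) = -7 + 1 = -6)
V = -I*sqrt(3)/2 (V = -sqrt(-2 - 1)/2 = -I*sqrt(3)/2 ≈ -0.86602*I)
(V + P)**2 = (-I*sqrt(3)/2 - 6)**2 = (-6 - I*sqrt(3)/2)**2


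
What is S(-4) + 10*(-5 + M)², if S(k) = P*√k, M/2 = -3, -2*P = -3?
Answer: 1210 + 3*I ≈ 1210.0 + 3.0*I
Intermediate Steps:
P = 3/2 (P = -½*(-3) = 3/2 ≈ 1.5000)
M = -6 (M = 2*(-3) = -6)
S(k) = 3*√k/2
S(-4) + 10*(-5 + M)² = 3*√(-4)/2 + 10*(-5 - 6)² = 3*(2*I)/2 + 10*(-11)² = 3*I + 10*121 = 3*I + 1210 = 1210 + 3*I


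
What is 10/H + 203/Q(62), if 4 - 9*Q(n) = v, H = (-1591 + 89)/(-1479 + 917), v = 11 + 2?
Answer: -149643/751 ≈ -199.26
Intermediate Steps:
v = 13
H = 751/281 (H = -1502/(-562) = -1502*(-1/562) = 751/281 ≈ 2.6726)
Q(n) = -1 (Q(n) = 4/9 - ⅑*13 = 4/9 - 13/9 = -1)
10/H + 203/Q(62) = 10/(751/281) + 203/(-1) = 10*(281/751) + 203*(-1) = 2810/751 - 203 = -149643/751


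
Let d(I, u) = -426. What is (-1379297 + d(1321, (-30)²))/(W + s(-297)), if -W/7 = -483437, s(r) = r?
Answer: -1379723/3383762 ≈ -0.40775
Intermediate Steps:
W = 3384059 (W = -7*(-483437) = 3384059)
(-1379297 + d(1321, (-30)²))/(W + s(-297)) = (-1379297 - 426)/(3384059 - 297) = -1379723/3383762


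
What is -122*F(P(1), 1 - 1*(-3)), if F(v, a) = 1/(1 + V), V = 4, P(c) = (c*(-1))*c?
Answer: -122/5 ≈ -24.400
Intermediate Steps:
P(c) = -c² (P(c) = (-c)*c = -c²)
F(v, a) = ⅕ (F(v, a) = 1/(1 + 4) = 1/5 = ⅕)
-122*F(P(1), 1 - 1*(-3)) = -122*⅕ = -122/5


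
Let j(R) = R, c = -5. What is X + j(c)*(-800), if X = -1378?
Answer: 2622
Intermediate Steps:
X + j(c)*(-800) = -1378 - 5*(-800) = -1378 + 4000 = 2622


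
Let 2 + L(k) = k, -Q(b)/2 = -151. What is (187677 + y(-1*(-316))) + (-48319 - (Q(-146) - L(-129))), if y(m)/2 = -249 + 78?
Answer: 138583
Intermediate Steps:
Q(b) = 302 (Q(b) = -2*(-151) = 302)
L(k) = -2 + k
y(m) = -342 (y(m) = 2*(-249 + 78) = 2*(-171) = -342)
(187677 + y(-1*(-316))) + (-48319 - (Q(-146) - L(-129))) = (187677 - 342) + (-48319 - (302 - (-2 - 129))) = 187335 + (-48319 - (302 - 1*(-131))) = 187335 + (-48319 - (302 + 131)) = 187335 + (-48319 - 1*433) = 187335 + (-48319 - 433) = 187335 - 48752 = 138583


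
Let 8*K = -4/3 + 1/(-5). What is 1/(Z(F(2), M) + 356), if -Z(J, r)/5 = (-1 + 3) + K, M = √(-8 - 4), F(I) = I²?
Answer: 24/8327 ≈ 0.0028822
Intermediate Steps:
M = 2*I*√3 (M = √(-12) = 2*I*√3 ≈ 3.4641*I)
K = -23/120 (K = (-4/3 + 1/(-5))/8 = (-4*⅓ + 1*(-⅕))/8 = (-4/3 - ⅕)/8 = (⅛)*(-23/15) = -23/120 ≈ -0.19167)
Z(J, r) = -217/24 (Z(J, r) = -5*((-1 + 3) - 23/120) = -5*(2 - 23/120) = -5*217/120 = -217/24)
1/(Z(F(2), M) + 356) = 1/(-217/24 + 356) = 1/(8327/24) = 24/8327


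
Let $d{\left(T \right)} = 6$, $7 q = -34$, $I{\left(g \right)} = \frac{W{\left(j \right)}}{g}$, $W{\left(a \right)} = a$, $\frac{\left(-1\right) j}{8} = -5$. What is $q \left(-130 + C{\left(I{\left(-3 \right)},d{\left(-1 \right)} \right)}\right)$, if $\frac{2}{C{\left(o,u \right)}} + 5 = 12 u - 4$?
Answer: $\frac{278392}{441} \approx 631.27$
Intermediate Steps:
$j = 40$ ($j = \left(-8\right) \left(-5\right) = 40$)
$I{\left(g \right)} = \frac{40}{g}$
$q = - \frac{34}{7}$ ($q = \frac{1}{7} \left(-34\right) = - \frac{34}{7} \approx -4.8571$)
$C{\left(o,u \right)} = \frac{2}{-9 + 12 u}$ ($C{\left(o,u \right)} = \frac{2}{-5 + \left(12 u - 4\right)} = \frac{2}{-5 + \left(-4 + 12 u\right)} = \frac{2}{-9 + 12 u}$)
$q \left(-130 + C{\left(I{\left(-3 \right)},d{\left(-1 \right)} \right)}\right) = - \frac{34 \left(-130 + \frac{2}{3 \left(-3 + 4 \cdot 6\right)}\right)}{7} = - \frac{34 \left(-130 + \frac{2}{3 \left(-3 + 24\right)}\right)}{7} = - \frac{34 \left(-130 + \frac{2}{3 \cdot 21}\right)}{7} = - \frac{34 \left(-130 + \frac{2}{3} \cdot \frac{1}{21}\right)}{7} = - \frac{34 \left(-130 + \frac{2}{63}\right)}{7} = \left(- \frac{34}{7}\right) \left(- \frac{8188}{63}\right) = \frac{278392}{441}$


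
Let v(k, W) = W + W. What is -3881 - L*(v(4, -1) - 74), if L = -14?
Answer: -4945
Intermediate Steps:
v(k, W) = 2*W
-3881 - L*(v(4, -1) - 74) = -3881 - (-14)*(2*(-1) - 74) = -3881 - (-14)*(-2 - 74) = -3881 - (-14)*(-76) = -3881 - 1*1064 = -3881 - 1064 = -4945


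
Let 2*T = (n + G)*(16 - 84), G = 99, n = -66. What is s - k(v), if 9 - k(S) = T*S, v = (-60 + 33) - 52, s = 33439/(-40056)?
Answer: 3550089785/40056 ≈ 88628.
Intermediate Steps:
s = -33439/40056 (s = 33439*(-1/40056) = -33439/40056 ≈ -0.83481)
v = -79 (v = -27 - 52 = -79)
T = -1122 (T = ((-66 + 99)*(16 - 84))/2 = (33*(-68))/2 = (½)*(-2244) = -1122)
k(S) = 9 + 1122*S (k(S) = 9 - (-1122)*S = 9 + 1122*S)
s - k(v) = -33439/40056 - (9 + 1122*(-79)) = -33439/40056 - (9 - 88638) = -33439/40056 - 1*(-88629) = -33439/40056 + 88629 = 3550089785/40056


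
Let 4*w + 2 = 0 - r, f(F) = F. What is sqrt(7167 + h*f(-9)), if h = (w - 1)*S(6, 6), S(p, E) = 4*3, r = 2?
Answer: sqrt(7383) ≈ 85.924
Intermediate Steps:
w = -1 (w = -1/2 + (0 - 1*2)/4 = -1/2 + (0 - 2)/4 = -1/2 + (1/4)*(-2) = -1/2 - 1/2 = -1)
S(p, E) = 12
h = -24 (h = (-1 - 1)*12 = -2*12 = -24)
sqrt(7167 + h*f(-9)) = sqrt(7167 - 24*(-9)) = sqrt(7167 + 216) = sqrt(7383)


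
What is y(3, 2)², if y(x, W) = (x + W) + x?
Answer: 64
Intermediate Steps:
y(x, W) = W + 2*x (y(x, W) = (W + x) + x = W + 2*x)
y(3, 2)² = (2 + 2*3)² = (2 + 6)² = 8² = 64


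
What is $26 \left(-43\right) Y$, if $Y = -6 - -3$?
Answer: $3354$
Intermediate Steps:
$Y = -3$ ($Y = -6 + 3 = -3$)
$26 \left(-43\right) Y = 26 \left(-43\right) \left(-3\right) = \left(-1118\right) \left(-3\right) = 3354$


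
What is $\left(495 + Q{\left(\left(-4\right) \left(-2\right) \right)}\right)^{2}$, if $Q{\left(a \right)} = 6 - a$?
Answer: $243049$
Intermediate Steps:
$\left(495 + Q{\left(\left(-4\right) \left(-2\right) \right)}\right)^{2} = \left(495 + \left(6 - \left(-4\right) \left(-2\right)\right)\right)^{2} = \left(495 + \left(6 - 8\right)\right)^{2} = \left(495 - 2\right)^{2} = 493^{2} = 243049$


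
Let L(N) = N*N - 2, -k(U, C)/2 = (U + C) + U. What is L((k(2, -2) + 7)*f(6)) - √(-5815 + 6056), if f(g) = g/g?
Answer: 7 - √241 ≈ -8.5242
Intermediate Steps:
f(g) = 1
k(U, C) = -4*U - 2*C (k(U, C) = -2*((U + C) + U) = -2*((C + U) + U) = -2*(C + 2*U) = -4*U - 2*C)
L(N) = -2 + N² (L(N) = N² - 2 = -2 + N²)
L((k(2, -2) + 7)*f(6)) - √(-5815 + 6056) = (-2 + (((-4*2 - 2*(-2)) + 7)*1)²) - √(-5815 + 6056) = (-2 + (((-8 + 4) + 7)*1)²) - √241 = (-2 + ((-4 + 7)*1)²) - √241 = (-2 + (3*1)²) - √241 = (-2 + 3²) - √241 = (-2 + 9) - √241 = 7 - √241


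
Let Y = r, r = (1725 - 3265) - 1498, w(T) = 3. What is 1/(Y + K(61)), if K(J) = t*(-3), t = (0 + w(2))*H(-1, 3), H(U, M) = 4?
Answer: -1/3074 ≈ -0.00032531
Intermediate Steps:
t = 12 (t = (0 + 3)*4 = 3*4 = 12)
r = -3038 (r = -1540 - 1498 = -3038)
K(J) = -36 (K(J) = 12*(-3) = -36)
Y = -3038
1/(Y + K(61)) = 1/(-3038 - 36) = 1/(-3074) = -1/3074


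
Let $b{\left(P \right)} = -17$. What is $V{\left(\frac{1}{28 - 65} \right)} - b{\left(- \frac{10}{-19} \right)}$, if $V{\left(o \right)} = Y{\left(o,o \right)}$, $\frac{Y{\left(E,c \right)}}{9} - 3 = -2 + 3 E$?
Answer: $\frac{935}{37} \approx 25.27$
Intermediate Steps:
$Y{\left(E,c \right)} = 9 + 27 E$ ($Y{\left(E,c \right)} = 27 + 9 \left(-2 + 3 E\right) = 27 + \left(-18 + 27 E\right) = 9 + 27 E$)
$V{\left(o \right)} = 9 + 27 o$
$V{\left(\frac{1}{28 - 65} \right)} - b{\left(- \frac{10}{-19} \right)} = \left(9 + \frac{27}{28 - 65}\right) - -17 = \left(9 + \frac{27}{-37}\right) + 17 = \left(9 + 27 \left(- \frac{1}{37}\right)\right) + 17 = \left(9 - \frac{27}{37}\right) + 17 = \frac{306}{37} + 17 = \frac{935}{37}$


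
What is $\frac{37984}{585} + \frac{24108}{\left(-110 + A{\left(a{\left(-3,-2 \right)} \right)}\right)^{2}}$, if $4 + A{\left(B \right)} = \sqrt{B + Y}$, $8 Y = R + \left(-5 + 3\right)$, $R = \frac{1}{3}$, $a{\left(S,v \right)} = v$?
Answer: $\frac{64 \left(270636 \sqrt{318} + 190372261 i\right)}{585 \left(456 \sqrt{318} + 311851 i\right)} \approx 66.784 + 0.048346 i$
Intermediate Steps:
$R = \frac{1}{3} \approx 0.33333$
$Y = - \frac{5}{24}$ ($Y = \frac{\frac{1}{3} + \left(-5 + 3\right)}{8} = \frac{\frac{1}{3} - 2}{8} = \frac{1}{8} \left(- \frac{5}{3}\right) = - \frac{5}{24} \approx -0.20833$)
$A{\left(B \right)} = -4 + \sqrt{- \frac{5}{24} + B}$ ($A{\left(B \right)} = -4 + \sqrt{B - \frac{5}{24}} = -4 + \sqrt{- \frac{5}{24} + B}$)
$\frac{37984}{585} + \frac{24108}{\left(-110 + A{\left(a{\left(-3,-2 \right)} \right)}\right)^{2}} = \frac{37984}{585} + \frac{24108}{\left(-110 - \left(4 - \frac{\sqrt{-30 + 144 \left(-2\right)}}{12}\right)\right)^{2}} = 37984 \cdot \frac{1}{585} + \frac{24108}{\left(-110 - \left(4 - \frac{\sqrt{-30 - 288}}{12}\right)\right)^{2}} = \frac{37984}{585} + \frac{24108}{\left(-110 - \left(4 - \frac{\sqrt{-318}}{12}\right)\right)^{2}} = \frac{37984}{585} + \frac{24108}{\left(-110 - \left(4 - \frac{i \sqrt{318}}{12}\right)\right)^{2}} = \frac{37984}{585} + \frac{24108}{\left(-114 + \frac{i \sqrt{318}}{12}\right)^{2}}$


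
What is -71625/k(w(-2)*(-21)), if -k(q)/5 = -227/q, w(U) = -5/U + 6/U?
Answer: -300825/454 ≈ -662.61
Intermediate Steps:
w(U) = 1/U
k(q) = 1135/q (k(q) = -(-1135)/q = 1135/q)
-71625/k(w(-2)*(-21)) = -71625/(1135/((-21/(-2)))) = -71625/(1135/((-½*(-21)))) = -71625/(1135/(21/2)) = -71625/(1135*(2/21)) = -71625/2270/21 = -71625*21/2270 = -300825/454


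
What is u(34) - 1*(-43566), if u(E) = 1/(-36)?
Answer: 1568375/36 ≈ 43566.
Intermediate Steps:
u(E) = -1/36
u(34) - 1*(-43566) = -1/36 - 1*(-43566) = -1/36 + 43566 = 1568375/36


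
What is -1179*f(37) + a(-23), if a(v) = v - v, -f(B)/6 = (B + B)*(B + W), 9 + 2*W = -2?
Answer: 16489494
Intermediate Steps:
W = -11/2 (W = -9/2 + (1/2)*(-2) = -9/2 - 1 = -11/2 ≈ -5.5000)
f(B) = -12*B*(-11/2 + B) (f(B) = -6*(B + B)*(B - 11/2) = -6*2*B*(-11/2 + B) = -12*B*(-11/2 + B))
a(v) = 0
-1179*f(37) + a(-23) = -7074*37*(11 - 2*37) + 0 = -7074*37*(11 - 74) + 0 = -7074*37*(-63) + 0 = -1179*(-13986) + 0 = 16489494 + 0 = 16489494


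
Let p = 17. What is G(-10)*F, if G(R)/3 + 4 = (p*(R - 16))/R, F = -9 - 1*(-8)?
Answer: -603/5 ≈ -120.60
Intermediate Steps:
F = -1 (F = -9 + 8 = -1)
G(R) = -12 + 3*(-272 + 17*R)/R (G(R) = -12 + 3*((17*(R - 16))/R) = -12 + 3*((17*(-16 + R))/R) = -12 + 3*((-272 + 17*R)/R) = -12 + 3*(-272 + 17*R)/R)
G(-10)*F = (39 - 816/(-10))*(-1) = (39 - 816*(-⅒))*(-1) = (39 + 408/5)*(-1) = (603/5)*(-1) = -603/5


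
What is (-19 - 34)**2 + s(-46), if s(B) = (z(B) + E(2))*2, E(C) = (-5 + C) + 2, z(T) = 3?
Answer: 2813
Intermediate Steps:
E(C) = -3 + C
s(B) = 4 (s(B) = (3 + (-3 + 2))*2 = (3 - 1)*2 = 2*2 = 4)
(-19 - 34)**2 + s(-46) = (-19 - 34)**2 + 4 = (-53)**2 + 4 = 2809 + 4 = 2813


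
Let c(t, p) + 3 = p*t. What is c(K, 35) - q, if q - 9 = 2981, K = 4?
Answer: -2853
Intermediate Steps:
c(t, p) = -3 + p*t
q = 2990 (q = 9 + 2981 = 2990)
c(K, 35) - q = (-3 + 35*4) - 1*2990 = (-3 + 140) - 2990 = 137 - 2990 = -2853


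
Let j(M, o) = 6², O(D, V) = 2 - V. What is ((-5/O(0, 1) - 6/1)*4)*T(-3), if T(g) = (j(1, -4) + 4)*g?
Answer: 5280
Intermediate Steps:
j(M, o) = 36
T(g) = 40*g (T(g) = (36 + 4)*g = 40*g)
((-5/O(0, 1) - 6/1)*4)*T(-3) = ((-5/(2 - 1*1) - 6/1)*4)*(40*(-3)) = ((-5/(2 - 1) - 6*1)*4)*(-120) = ((-5/1 - 6)*4)*(-120) = ((-5*1 - 6)*4)*(-120) = ((-5 - 6)*4)*(-120) = -11*4*(-120) = -44*(-120) = 5280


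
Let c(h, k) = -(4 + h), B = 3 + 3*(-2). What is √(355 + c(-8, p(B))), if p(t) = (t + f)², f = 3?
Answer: √359 ≈ 18.947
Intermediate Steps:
B = -3 (B = 3 - 6 = -3)
p(t) = (3 + t)² (p(t) = (t + 3)² = (3 + t)²)
c(h, k) = -4 - h
√(355 + c(-8, p(B))) = √(355 + (-4 - 1*(-8))) = √(355 + (-4 + 8)) = √(355 + 4) = √359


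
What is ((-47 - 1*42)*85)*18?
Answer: -136170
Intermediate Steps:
((-47 - 1*42)*85)*18 = ((-47 - 42)*85)*18 = -89*85*18 = -7565*18 = -136170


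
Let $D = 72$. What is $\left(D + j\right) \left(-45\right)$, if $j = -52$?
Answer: $-900$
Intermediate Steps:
$\left(D + j\right) \left(-45\right) = \left(72 - 52\right) \left(-45\right) = 20 \left(-45\right) = -900$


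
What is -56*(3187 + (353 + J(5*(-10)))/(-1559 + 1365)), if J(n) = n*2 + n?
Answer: -17306100/97 ≈ -1.7841e+5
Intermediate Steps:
J(n) = 3*n (J(n) = 2*n + n = 3*n)
-56*(3187 + (353 + J(5*(-10)))/(-1559 + 1365)) = -56*(3187 + (353 + 3*(5*(-10)))/(-1559 + 1365)) = -56*(3187 + (353 + 3*(-50))/(-194)) = -56*(3187 + (353 - 150)*(-1/194)) = -56*(3187 + 203*(-1/194)) = -56*(3187 - 203/194) = -56*618075/194 = -17306100/97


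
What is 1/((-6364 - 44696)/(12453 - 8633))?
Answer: -191/2553 ≈ -0.074814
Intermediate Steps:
1/((-6364 - 44696)/(12453 - 8633)) = 1/(-51060/3820) = 1/(-51060*1/3820) = 1/(-2553/191) = -191/2553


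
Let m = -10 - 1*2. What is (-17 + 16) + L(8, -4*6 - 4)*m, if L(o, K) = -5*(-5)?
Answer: -301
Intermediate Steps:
m = -12 (m = -10 - 2 = -12)
L(o, K) = 25
(-17 + 16) + L(8, -4*6 - 4)*m = (-17 + 16) + 25*(-12) = -1 - 300 = -301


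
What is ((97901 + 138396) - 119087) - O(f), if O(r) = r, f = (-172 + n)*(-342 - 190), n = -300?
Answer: -133894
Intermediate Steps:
f = 251104 (f = (-172 - 300)*(-342 - 190) = -472*(-532) = 251104)
((97901 + 138396) - 119087) - O(f) = ((97901 + 138396) - 119087) - 1*251104 = (236297 - 119087) - 251104 = 117210 - 251104 = -133894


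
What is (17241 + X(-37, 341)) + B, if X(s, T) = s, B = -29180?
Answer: -11976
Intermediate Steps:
(17241 + X(-37, 341)) + B = (17241 - 37) - 29180 = 17204 - 29180 = -11976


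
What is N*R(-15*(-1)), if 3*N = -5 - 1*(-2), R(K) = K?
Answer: -15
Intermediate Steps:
N = -1 (N = (-5 - 1*(-2))/3 = (-5 + 2)/3 = (1/3)*(-3) = -1)
N*R(-15*(-1)) = -(-15)*(-1) = -1*15 = -15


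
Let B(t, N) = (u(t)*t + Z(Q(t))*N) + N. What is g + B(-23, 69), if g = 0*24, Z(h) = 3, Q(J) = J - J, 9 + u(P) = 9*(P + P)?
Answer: 10005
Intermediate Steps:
u(P) = -9 + 18*P (u(P) = -9 + 9*(P + P) = -9 + 9*(2*P) = -9 + 18*P)
Q(J) = 0
g = 0
B(t, N) = 4*N + t*(-9 + 18*t) (B(t, N) = ((-9 + 18*t)*t + 3*N) + N = (t*(-9 + 18*t) + 3*N) + N = (3*N + t*(-9 + 18*t)) + N = 4*N + t*(-9 + 18*t))
g + B(-23, 69) = 0 + (4*69 + 9*(-23)*(-1 + 2*(-23))) = 0 + (276 + 9*(-23)*(-1 - 46)) = 0 + (276 + 9*(-23)*(-47)) = 0 + (276 + 9729) = 0 + 10005 = 10005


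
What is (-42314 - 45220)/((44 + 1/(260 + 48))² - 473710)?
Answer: 2767941792/14918113877 ≈ 0.18554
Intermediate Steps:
(-42314 - 45220)/((44 + 1/(260 + 48))² - 473710) = -87534/((44 + 1/308)² - 473710) = -87534/((13553/308)² - 473710) = -87534/(183683809/94864 - 473710) = -87534/(-44754341631/94864) = -87534*(-94864/44754341631) = 2767941792/14918113877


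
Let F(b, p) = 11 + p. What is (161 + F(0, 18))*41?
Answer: 7790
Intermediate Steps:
(161 + F(0, 18))*41 = (161 + (11 + 18))*41 = (161 + 29)*41 = 190*41 = 7790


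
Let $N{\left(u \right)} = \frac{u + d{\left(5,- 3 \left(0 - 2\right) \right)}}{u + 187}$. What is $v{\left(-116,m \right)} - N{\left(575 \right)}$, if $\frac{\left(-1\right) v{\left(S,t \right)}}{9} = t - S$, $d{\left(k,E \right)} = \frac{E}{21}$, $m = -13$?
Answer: $- \frac{4948645}{5334} \approx -927.75$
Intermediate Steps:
$d{\left(k,E \right)} = \frac{E}{21}$ ($d{\left(k,E \right)} = E \frac{1}{21} = \frac{E}{21}$)
$v{\left(S,t \right)} = - 9 t + 9 S$ ($v{\left(S,t \right)} = - 9 \left(t - S\right) = - 9 t + 9 S$)
$N{\left(u \right)} = \frac{\frac{2}{7} + u}{187 + u}$ ($N{\left(u \right)} = \frac{u + \frac{\left(-3\right) \left(0 - 2\right)}{21}}{u + 187} = \frac{u + \frac{\left(-3\right) \left(-2\right)}{21}}{187 + u} = \frac{u + \frac{1}{21} \cdot 6}{187 + u} = \frac{u + \frac{2}{7}}{187 + u} = \frac{\frac{2}{7} + u}{187 + u}$)
$v{\left(-116,m \right)} - N{\left(575 \right)} = \left(\left(-9\right) \left(-13\right) + 9 \left(-116\right)\right) - \frac{\frac{2}{7} + 575}{187 + 575} = \left(117 - 1044\right) - \frac{1}{762} \cdot \frac{4027}{7} = -927 - \frac{1}{762} \cdot \frac{4027}{7} = -927 - \frac{4027}{5334} = - \frac{4948645}{5334}$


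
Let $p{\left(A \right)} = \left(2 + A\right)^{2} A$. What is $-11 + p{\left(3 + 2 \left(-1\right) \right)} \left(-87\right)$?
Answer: $-794$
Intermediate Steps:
$p{\left(A \right)} = A \left(2 + A\right)^{2}$
$-11 + p{\left(3 + 2 \left(-1\right) \right)} \left(-87\right) = -11 + \left(3 + 2 \left(-1\right)\right) \left(2 + \left(3 + 2 \left(-1\right)\right)\right)^{2} \left(-87\right) = -11 + \left(3 - 2\right) \left(2 + \left(3 - 2\right)\right)^{2} \left(-87\right) = -11 + 1 \left(2 + 1\right)^{2} \left(-87\right) = -11 + 1 \cdot 3^{2} \left(-87\right) = -11 + 1 \cdot 9 \left(-87\right) = -11 + 9 \left(-87\right) = -11 - 783 = -794$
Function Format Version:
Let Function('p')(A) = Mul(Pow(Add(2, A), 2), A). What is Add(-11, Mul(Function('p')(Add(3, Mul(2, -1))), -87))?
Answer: -794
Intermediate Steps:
Function('p')(A) = Mul(A, Pow(Add(2, A), 2))
Add(-11, Mul(Function('p')(Add(3, Mul(2, -1))), -87)) = Add(-11, Mul(Mul(Add(3, Mul(2, -1)), Pow(Add(2, Add(3, Mul(2, -1))), 2)), -87)) = Add(-11, Mul(Mul(Add(3, -2), Pow(Add(2, Add(3, -2)), 2)), -87)) = Add(-11, Mul(Mul(1, Pow(Add(2, 1), 2)), -87)) = Add(-11, Mul(Mul(1, Pow(3, 2)), -87)) = Add(-11, Mul(Mul(1, 9), -87)) = Add(-11, Mul(9, -87)) = Add(-11, -783) = -794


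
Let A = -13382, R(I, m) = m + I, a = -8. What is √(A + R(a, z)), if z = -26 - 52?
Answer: 2*I*√3367 ≈ 116.05*I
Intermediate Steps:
z = -78
R(I, m) = I + m
√(A + R(a, z)) = √(-13382 + (-8 - 78)) = √(-13382 - 86) = √(-13468) = 2*I*√3367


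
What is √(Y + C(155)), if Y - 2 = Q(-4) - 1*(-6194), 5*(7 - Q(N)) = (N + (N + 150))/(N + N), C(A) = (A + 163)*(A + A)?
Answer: 3*√1164295/10 ≈ 323.71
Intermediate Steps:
C(A) = 2*A*(163 + A) (C(A) = (163 + A)*(2*A) = 2*A*(163 + A))
Q(N) = 7 - (150 + 2*N)/(10*N) (Q(N) = 7 - (N + (N + 150))/(5*(N + N)) = 7 - (N + (150 + N))/(5*(2*N)) = 7 - (150 + 2*N)*1/(2*N)/5 = 7 - (150 + 2*N)/(10*N))
Y = 124131/20 (Y = 2 + ((34/5 - 15/(-4)) - 1*(-6194)) = 2 + ((34/5 - 15*(-¼)) + 6194) = 2 + ((34/5 + 15/4) + 6194) = 2 + (211/20 + 6194) = 2 + 124091/20 = 124131/20 ≈ 6206.5)
√(Y + C(155)) = √(124131/20 + 2*155*(163 + 155)) = √(124131/20 + 2*155*318) = √(124131/20 + 98580) = √(2095731/20) = 3*√1164295/10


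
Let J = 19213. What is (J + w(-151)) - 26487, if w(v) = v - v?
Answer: -7274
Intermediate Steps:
w(v) = 0
(J + w(-151)) - 26487 = (19213 + 0) - 26487 = 19213 - 26487 = -7274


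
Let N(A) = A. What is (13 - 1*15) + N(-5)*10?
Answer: -52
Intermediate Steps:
(13 - 1*15) + N(-5)*10 = (13 - 1*15) - 5*10 = (13 - 15) - 50 = -2 - 50 = -52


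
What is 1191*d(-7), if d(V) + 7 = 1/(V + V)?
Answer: -117909/14 ≈ -8422.1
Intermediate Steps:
d(V) = -7 + 1/(2*V) (d(V) = -7 + 1/(V + V) = -7 + 1/(2*V))
1191*d(-7) = 1191*(-7 + (½)/(-7)) = 1191*(-7 + (½)*(-⅐)) = 1191*(-7 - 1/14) = 1191*(-99/14) = -117909/14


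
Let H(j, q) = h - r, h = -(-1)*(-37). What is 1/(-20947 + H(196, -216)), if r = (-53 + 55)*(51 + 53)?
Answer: -1/21192 ≈ -4.7188e-5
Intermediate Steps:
r = 208 (r = 2*104 = 208)
h = -37 (h = -1*37 = -37)
H(j, q) = -245 (H(j, q) = -37 - 1*208 = -37 - 208 = -245)
1/(-20947 + H(196, -216)) = 1/(-20947 - 245) = 1/(-21192) = -1/21192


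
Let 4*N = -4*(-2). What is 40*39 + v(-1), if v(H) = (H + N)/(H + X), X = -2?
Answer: 4679/3 ≈ 1559.7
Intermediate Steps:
N = 2 (N = (-4*(-2))/4 = (¼)*8 = 2)
v(H) = (2 + H)/(-2 + H) (v(H) = (H + 2)/(H - 2) = (2 + H)/(-2 + H))
40*39 + v(-1) = 40*39 + (2 - 1)/(-2 - 1) = 1560 + 1/(-3) = 1560 - ⅓*1 = 1560 - ⅓ = 4679/3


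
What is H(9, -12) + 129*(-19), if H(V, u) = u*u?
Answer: -2307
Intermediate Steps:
H(V, u) = u**2
H(9, -12) + 129*(-19) = (-12)**2 + 129*(-19) = 144 - 2451 = -2307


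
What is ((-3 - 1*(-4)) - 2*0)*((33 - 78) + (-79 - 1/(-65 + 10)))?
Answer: -6819/55 ≈ -123.98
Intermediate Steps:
((-3 - 1*(-4)) - 2*0)*((33 - 78) + (-79 - 1/(-65 + 10))) = ((-3 + 4) + 0)*(-45 + (-79 - 1/(-55))) = (1 + 0)*(-45 + (-79 - 1*(-1/55))) = 1*(-45 + (-79 + 1/55)) = 1*(-45 - 4344/55) = 1*(-6819/55) = -6819/55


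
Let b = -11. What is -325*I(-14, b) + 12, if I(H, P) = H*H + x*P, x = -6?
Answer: -85138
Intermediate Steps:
I(H, P) = H² - 6*P (I(H, P) = H*H - 6*P = H² - 6*P)
-325*I(-14, b) + 12 = -325*((-14)² - 6*(-11)) + 12 = -325*(196 + 66) + 12 = -325*262 + 12 = -85150 + 12 = -85138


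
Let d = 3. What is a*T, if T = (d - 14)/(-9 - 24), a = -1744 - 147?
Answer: -1891/3 ≈ -630.33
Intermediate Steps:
a = -1891
T = 1/3 (T = (3 - 14)/(-9 - 24) = -11/(-33) = -11*(-1/33) = 1/3 ≈ 0.33333)
a*T = -1891*1/3 = -1891/3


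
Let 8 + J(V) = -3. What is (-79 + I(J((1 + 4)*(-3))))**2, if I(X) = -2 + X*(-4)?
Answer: 1369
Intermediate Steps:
J(V) = -11 (J(V) = -8 - 3 = -11)
I(X) = -2 - 4*X
(-79 + I(J((1 + 4)*(-3))))**2 = (-79 + (-2 - 4*(-11)))**2 = (-79 + (-2 + 44))**2 = (-79 + 42)**2 = (-37)**2 = 1369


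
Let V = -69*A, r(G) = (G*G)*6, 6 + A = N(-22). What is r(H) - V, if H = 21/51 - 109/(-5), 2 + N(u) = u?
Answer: 6431514/7225 ≈ 890.17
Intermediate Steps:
N(u) = -2 + u
A = -30 (A = -6 + (-2 - 22) = -6 - 24 = -30)
H = 1888/85 (H = 21*(1/51) - 109*(-⅕) = 7/17 + 109/5 = 1888/85 ≈ 22.212)
r(G) = 6*G² (r(G) = G²*6 = 6*G²)
V = 2070 (V = -69*(-30) = 2070)
r(H) - V = 6*(1888/85)² - 1*2070 = 6*(3564544/7225) - 2070 = 21387264/7225 - 2070 = 6431514/7225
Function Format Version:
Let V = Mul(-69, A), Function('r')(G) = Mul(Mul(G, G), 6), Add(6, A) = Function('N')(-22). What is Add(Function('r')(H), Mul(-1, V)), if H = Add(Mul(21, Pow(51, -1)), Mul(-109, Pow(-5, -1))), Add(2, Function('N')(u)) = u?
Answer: Rational(6431514, 7225) ≈ 890.17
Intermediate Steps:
Function('N')(u) = Add(-2, u)
A = -30 (A = Add(-6, Add(-2, -22)) = Add(-6, -24) = -30)
H = Rational(1888, 85) (H = Add(Mul(21, Rational(1, 51)), Mul(-109, Rational(-1, 5))) = Add(Rational(7, 17), Rational(109, 5)) = Rational(1888, 85) ≈ 22.212)
Function('r')(G) = Mul(6, Pow(G, 2)) (Function('r')(G) = Mul(Pow(G, 2), 6) = Mul(6, Pow(G, 2)))
V = 2070 (V = Mul(-69, -30) = 2070)
Add(Function('r')(H), Mul(-1, V)) = Add(Mul(6, Pow(Rational(1888, 85), 2)), Mul(-1, 2070)) = Add(Mul(6, Rational(3564544, 7225)), -2070) = Add(Rational(21387264, 7225), -2070) = Rational(6431514, 7225)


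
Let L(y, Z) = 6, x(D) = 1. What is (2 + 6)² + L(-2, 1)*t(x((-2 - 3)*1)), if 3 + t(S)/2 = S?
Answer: 40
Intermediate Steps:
t(S) = -6 + 2*S
(2 + 6)² + L(-2, 1)*t(x((-2 - 3)*1)) = (2 + 6)² + 6*(-6 + 2*1) = 8² + 6*(-6 + 2) = 64 + 6*(-4) = 64 - 24 = 40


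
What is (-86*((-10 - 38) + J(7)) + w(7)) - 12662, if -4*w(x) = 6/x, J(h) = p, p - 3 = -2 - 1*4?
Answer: -115867/14 ≈ -8276.2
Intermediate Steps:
p = -3 (p = 3 + (-2 - 1*4) = 3 + (-2 - 4) = 3 - 6 = -3)
J(h) = -3
w(x) = -3/(2*x)
(-86*((-10 - 38) + J(7)) + w(7)) - 12662 = (-86*((-10 - 38) - 3) - 3/2/7) - 12662 = (-86*(-48 - 3) - 3/2*⅐) - 12662 = (-86*(-51) - 3/14) - 12662 = (4386 - 3/14) - 12662 = 61401/14 - 12662 = -115867/14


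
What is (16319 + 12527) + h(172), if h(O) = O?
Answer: 29018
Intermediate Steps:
(16319 + 12527) + h(172) = (16319 + 12527) + 172 = 28846 + 172 = 29018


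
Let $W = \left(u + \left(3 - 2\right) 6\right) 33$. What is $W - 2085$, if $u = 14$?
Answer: $-1425$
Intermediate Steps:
$W = 660$ ($W = \left(14 + \left(3 - 2\right) 6\right) 33 = \left(14 + 1 \cdot 6\right) 33 = \left(14 + 6\right) 33 = 20 \cdot 33 = 660$)
$W - 2085 = 660 - 2085 = -1425$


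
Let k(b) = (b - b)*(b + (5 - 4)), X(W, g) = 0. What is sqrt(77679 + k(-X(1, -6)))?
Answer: 9*sqrt(959) ≈ 278.71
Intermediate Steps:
k(b) = 0 (k(b) = 0*(b + 1) = 0*(1 + b) = 0)
sqrt(77679 + k(-X(1, -6))) = sqrt(77679 + 0) = sqrt(77679) = 9*sqrt(959)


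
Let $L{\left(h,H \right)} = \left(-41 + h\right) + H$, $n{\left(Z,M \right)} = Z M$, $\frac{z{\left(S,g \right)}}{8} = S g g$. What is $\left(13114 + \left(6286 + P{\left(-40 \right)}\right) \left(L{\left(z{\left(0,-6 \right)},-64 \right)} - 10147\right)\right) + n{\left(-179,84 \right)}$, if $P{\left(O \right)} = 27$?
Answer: $-64722798$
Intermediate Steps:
$z{\left(S,g \right)} = 8 S g^{2}$ ($z{\left(S,g \right)} = 8 S g g = 8 S g^{2}$)
$n{\left(Z,M \right)} = M Z$
$L{\left(h,H \right)} = -41 + H + h$
$\left(13114 + \left(6286 + P{\left(-40 \right)}\right) \left(L{\left(z{\left(0,-6 \right)},-64 \right)} - 10147\right)\right) + n{\left(-179,84 \right)} = \left(13114 + \left(6286 + 27\right) \left(\left(-41 - 64 + 8 \cdot 0 \left(-6\right)^{2}\right) - 10147\right)\right) + 84 \left(-179\right) = \left(13114 + 6313 \left(\left(-41 - 64 + 8 \cdot 0 \cdot 36\right) - 10147\right)\right) - 15036 = \left(13114 + 6313 \left(\left(-41 - 64 + 0\right) - 10147\right)\right) - 15036 = \left(13114 + 6313 \left(-105 - 10147\right)\right) - 15036 = \left(13114 + 6313 \left(-10252\right)\right) - 15036 = \left(13114 - 64720876\right) - 15036 = -64707762 - 15036 = -64722798$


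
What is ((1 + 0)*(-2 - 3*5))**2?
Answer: 289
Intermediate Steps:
((1 + 0)*(-2 - 3*5))**2 = (1*(-2 - 15))**2 = (1*(-17))**2 = (-17)**2 = 289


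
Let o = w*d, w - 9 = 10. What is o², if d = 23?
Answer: 190969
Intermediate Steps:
w = 19 (w = 9 + 10 = 19)
o = 437 (o = 19*23 = 437)
o² = 437² = 190969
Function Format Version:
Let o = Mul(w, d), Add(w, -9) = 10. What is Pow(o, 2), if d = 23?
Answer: 190969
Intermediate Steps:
w = 19 (w = Add(9, 10) = 19)
o = 437 (o = Mul(19, 23) = 437)
Pow(o, 2) = Pow(437, 2) = 190969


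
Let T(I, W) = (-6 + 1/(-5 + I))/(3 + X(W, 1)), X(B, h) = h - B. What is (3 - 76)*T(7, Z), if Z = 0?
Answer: 803/8 ≈ 100.38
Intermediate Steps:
T(I, W) = (-6 + 1/(-5 + I))/(4 - W) (T(I, W) = (-6 + 1/(-5 + I))/(3 + (1 - W)) = (-6 + 1/(-5 + I))/(4 - W))
(3 - 76)*T(7, Z) = (3 - 76)*((-31 + 6*7)/(20 - 5*0 - 4*7 + 7*0)) = -73*(-31 + 42)/(20 + 0 - 28 + 0) = -73*11/(-8) = -(-73)*11/8 = -73*(-11/8) = 803/8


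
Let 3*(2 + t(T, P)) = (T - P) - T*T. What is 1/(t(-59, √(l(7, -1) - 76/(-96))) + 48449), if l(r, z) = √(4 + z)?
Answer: 1/(47267 - √(19/24 + √3)/3) ≈ 2.1157e-5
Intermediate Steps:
t(T, P) = -2 - P/3 - T²/3 + T/3 (t(T, P) = -2 + ((T - P) - T*T)/3 = -2 + ((T - P) - T²)/3 = -2 + (T - P - T²)/3 = -2 + (-P/3 - T²/3 + T/3) = -2 - P/3 - T²/3 + T/3)
1/(t(-59, √(l(7, -1) - 76/(-96))) + 48449) = 1/((-2 - √(√(4 - 1) - 76/(-96))/3 - ⅓*(-59)² + (⅓)*(-59)) + 48449) = 1/((-2 - √(√3 - 76*(-1/96))/3 - ⅓*3481 - 59/3) + 48449) = 1/((-2 - √(√3 + 19/24)/3 - 3481/3 - 59/3) + 48449) = 1/((-2 - √(19/24 + √3)/3 - 3481/3 - 59/3) + 48449) = 1/((-1182 - √(19/24 + √3)/3) + 48449) = 1/(47267 - √(19/24 + √3)/3)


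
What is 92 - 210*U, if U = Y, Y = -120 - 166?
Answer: 60152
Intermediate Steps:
Y = -286
U = -286
92 - 210*U = 92 - 210*(-286) = 92 + 60060 = 60152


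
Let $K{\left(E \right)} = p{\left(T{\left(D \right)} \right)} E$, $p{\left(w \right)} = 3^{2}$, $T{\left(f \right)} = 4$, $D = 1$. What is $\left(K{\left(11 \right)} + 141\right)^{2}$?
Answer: $57600$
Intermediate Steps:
$p{\left(w \right)} = 9$
$K{\left(E \right)} = 9 E$
$\left(K{\left(11 \right)} + 141\right)^{2} = \left(9 \cdot 11 + 141\right)^{2} = \left(99 + 141\right)^{2} = 240^{2} = 57600$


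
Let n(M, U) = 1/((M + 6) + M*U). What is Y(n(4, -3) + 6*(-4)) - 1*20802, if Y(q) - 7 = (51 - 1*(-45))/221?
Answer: -4595599/221 ≈ -20795.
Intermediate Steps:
n(M, U) = 1/(6 + M + M*U) (n(M, U) = 1/((6 + M) + M*U) = 1/(6 + M + M*U))
Y(q) = 1643/221 (Y(q) = 7 + (51 - 1*(-45))/221 = 7 + (51 + 45)*(1/221) = 7 + 96*(1/221) = 7 + 96/221 = 1643/221)
Y(n(4, -3) + 6*(-4)) - 1*20802 = 1643/221 - 1*20802 = 1643/221 - 20802 = -4595599/221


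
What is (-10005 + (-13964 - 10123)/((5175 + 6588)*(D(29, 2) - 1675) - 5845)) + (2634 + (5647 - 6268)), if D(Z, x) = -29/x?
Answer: -317752816890/39758867 ≈ -7992.0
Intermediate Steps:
(-10005 + (-13964 - 10123)/((5175 + 6588)*(D(29, 2) - 1675) - 5845)) + (2634 + (5647 - 6268)) = (-10005 + (-13964 - 10123)/((5175 + 6588)*(-29/2 - 1675) - 5845)) + (2634 + (5647 - 6268)) = (-10005 - 24087/(11763*(-29*1/2 - 1675) - 5845)) + (2634 - 621) = (-10005 - 24087/(11763*(-29/2 - 1675) - 5845)) + 2013 = (-10005 - 24087/(11763*(-3379/2) - 5845)) + 2013 = (-10005 - 24087/(-39747177/2 - 5845)) + 2013 = (-10005 - 24087/(-39758867/2)) + 2013 = (-10005 - 24087*(-2/39758867)) + 2013 = (-10005 + 48174/39758867) + 2013 = -397787416161/39758867 + 2013 = -317752816890/39758867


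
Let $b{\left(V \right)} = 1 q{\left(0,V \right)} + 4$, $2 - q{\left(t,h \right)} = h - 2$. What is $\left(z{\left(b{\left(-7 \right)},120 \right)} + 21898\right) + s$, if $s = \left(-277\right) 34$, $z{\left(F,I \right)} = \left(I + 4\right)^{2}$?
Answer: $27856$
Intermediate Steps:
$q{\left(t,h \right)} = 4 - h$ ($q{\left(t,h \right)} = 2 - \left(h - 2\right) = 2 - \left(-2 + h\right) = 4 - h$)
$b{\left(V \right)} = 8 - V$ ($b{\left(V \right)} = 1 \left(4 - V\right) + 4 = \left(4 - V\right) + 4 = 8 - V$)
$z{\left(F,I \right)} = \left(4 + I\right)^{2}$
$s = -9418$
$\left(z{\left(b{\left(-7 \right)},120 \right)} + 21898\right) + s = \left(\left(4 + 120\right)^{2} + 21898\right) - 9418 = \left(124^{2} + 21898\right) - 9418 = \left(15376 + 21898\right) - 9418 = 37274 - 9418 = 27856$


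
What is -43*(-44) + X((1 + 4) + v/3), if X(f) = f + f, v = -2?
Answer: 5702/3 ≈ 1900.7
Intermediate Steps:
X(f) = 2*f
-43*(-44) + X((1 + 4) + v/3) = -43*(-44) + 2*((1 + 4) - 2/3) = 1892 + 2*(5 - 2*⅓) = 1892 + 2*(5 - ⅔) = 1892 + 2*(13/3) = 1892 + 26/3 = 5702/3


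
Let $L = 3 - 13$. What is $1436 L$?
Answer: $-14360$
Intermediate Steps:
$L = -10$
$1436 L = 1436 \left(-10\right) = -14360$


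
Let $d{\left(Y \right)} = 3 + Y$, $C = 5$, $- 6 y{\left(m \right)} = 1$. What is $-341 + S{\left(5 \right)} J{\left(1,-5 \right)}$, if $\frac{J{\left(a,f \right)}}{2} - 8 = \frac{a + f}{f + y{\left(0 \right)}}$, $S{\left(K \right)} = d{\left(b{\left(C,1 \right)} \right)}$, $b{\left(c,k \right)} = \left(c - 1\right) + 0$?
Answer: $- \frac{6763}{31} \approx -218.16$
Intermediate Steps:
$y{\left(m \right)} = - \frac{1}{6}$ ($y{\left(m \right)} = \left(- \frac{1}{6}\right) 1 = - \frac{1}{6}$)
$b{\left(c,k \right)} = -1 + c$ ($b{\left(c,k \right)} = \left(-1 + c\right) + 0 = -1 + c$)
$S{\left(K \right)} = 7$ ($S{\left(K \right)} = 3 + \left(-1 + 5\right) = 3 + 4 = 7$)
$J{\left(a,f \right)} = 16 + \frac{2 \left(a + f\right)}{- \frac{1}{6} + f}$ ($J{\left(a,f \right)} = 16 + 2 \frac{a + f}{f - \frac{1}{6}} = 16 + 2 \frac{a + f}{- \frac{1}{6} + f} = 16 + \frac{2 \left(a + f\right)}{- \frac{1}{6} + f}$)
$-341 + S{\left(5 \right)} J{\left(1,-5 \right)} = -341 + 7 \frac{4 \left(-4 + 3 \cdot 1 + 27 \left(-5\right)\right)}{-1 + 6 \left(-5\right)} = -341 + 7 \frac{4 \left(-4 + 3 - 135\right)}{-1 - 30} = -341 + 7 \cdot 4 \frac{1}{-31} \left(-136\right) = -341 + 7 \cdot 4 \left(- \frac{1}{31}\right) \left(-136\right) = -341 + 7 \cdot \frac{544}{31} = -341 + \frac{3808}{31} = - \frac{6763}{31}$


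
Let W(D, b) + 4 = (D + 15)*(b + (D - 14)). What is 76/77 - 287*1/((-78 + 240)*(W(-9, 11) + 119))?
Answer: 507317/536382 ≈ 0.94581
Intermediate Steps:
W(D, b) = -4 + (15 + D)*(-14 + D + b) (W(D, b) = -4 + (D + 15)*(b + (D - 14)) = -4 + (15 + D)*(b + (-14 + D)) = -4 + (15 + D)*(-14 + D + b))
76/77 - 287*1/((-78 + 240)*(W(-9, 11) + 119)) = 76/77 - 287*1/((-78 + 240)*((-214 - 9 + (-9)**2 + 15*11 - 9*11) + 119)) = 76*(1/77) - 287*1/(162*((-214 - 9 + 81 + 165 - 99) + 119)) = 76/77 - 287*1/(162*(-76 + 119)) = 76/77 - 287/(43*162) = 76/77 - 287/6966 = 507317/536382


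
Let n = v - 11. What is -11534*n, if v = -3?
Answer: 161476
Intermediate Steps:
n = -14 (n = -3 - 11 = -14)
-11534*n = -11534*(-14) = 161476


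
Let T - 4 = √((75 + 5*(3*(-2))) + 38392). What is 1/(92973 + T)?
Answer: 92977/8644684092 - 17*√133/8644684092 ≈ 1.0733e-5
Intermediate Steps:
T = 4 + 17*√133 (T = 4 + √((75 + 5*(3*(-2))) + 38392) = 4 + √((75 + 5*(-6)) + 38392) = 4 + √((75 - 30) + 38392) = 4 + √(45 + 38392) = 4 + √38437 = 4 + 17*√133 ≈ 200.05)
1/(92973 + T) = 1/(92973 + (4 + 17*√133)) = 1/(92977 + 17*√133)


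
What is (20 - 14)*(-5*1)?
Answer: -30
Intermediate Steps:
(20 - 14)*(-5*1) = 6*(-5) = -30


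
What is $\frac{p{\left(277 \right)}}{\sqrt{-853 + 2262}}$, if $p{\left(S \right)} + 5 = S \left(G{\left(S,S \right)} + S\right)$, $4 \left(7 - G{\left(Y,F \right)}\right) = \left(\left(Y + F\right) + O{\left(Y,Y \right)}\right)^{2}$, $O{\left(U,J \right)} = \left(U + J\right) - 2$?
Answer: $- \frac{84630430 \sqrt{1409}}{1409} \approx -2.2546 \cdot 10^{6}$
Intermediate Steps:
$O{\left(U,J \right)} = -2 + J + U$ ($O{\left(U,J \right)} = \left(J + U\right) - 2 = -2 + J + U$)
$G{\left(Y,F \right)} = 7 - \frac{\left(-2 + F + 3 Y\right)^{2}}{4}$ ($G{\left(Y,F \right)} = 7 - \frac{\left(\left(Y + F\right) + \left(-2 + Y + Y\right)\right)^{2}}{4} = 7 - \frac{\left(\left(F + Y\right) + \left(-2 + 2 Y\right)\right)^{2}}{4} = 7 - \frac{\left(-2 + F + 3 Y\right)^{2}}{4}$)
$p{\left(S \right)} = -5 + S \left(7 + S - \frac{\left(-2 + 4 S\right)^{2}}{4}\right)$ ($p{\left(S \right)} = -5 + S \left(\left(7 - \frac{\left(-2 + S + 3 S\right)^{2}}{4}\right) + S\right) = -5 + S \left(\left(7 - \frac{\left(-2 + 4 S\right)^{2}}{4}\right) + S\right) = -5 + S \left(7 + S - \frac{\left(-2 + 4 S\right)^{2}}{4}\right)$)
$\frac{p{\left(277 \right)}}{\sqrt{-853 + 2262}} = \frac{-5 + 277^{2} - 277 \left(-7 + \left(-1 + 2 \cdot 277\right)^{2}\right)}{\sqrt{-853 + 2262}} = \frac{-5 + 76729 - 277 \left(-7 + \left(-1 + 554\right)^{2}\right)}{\sqrt{1409}} = \left(-5 + 76729 - 277 \left(-7 + 553^{2}\right)\right) \frac{\sqrt{1409}}{1409} = \left(-5 + 76729 - 277 \left(-7 + 305809\right)\right) \frac{\sqrt{1409}}{1409} = \left(-5 + 76729 - 277 \cdot 305802\right) \frac{\sqrt{1409}}{1409} = \left(-5 + 76729 - 84707154\right) \frac{\sqrt{1409}}{1409} = - 84630430 \frac{\sqrt{1409}}{1409} = - \frac{84630430 \sqrt{1409}}{1409}$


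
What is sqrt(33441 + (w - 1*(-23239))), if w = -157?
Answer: sqrt(56523) ≈ 237.75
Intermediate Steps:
sqrt(33441 + (w - 1*(-23239))) = sqrt(33441 + (-157 - 1*(-23239))) = sqrt(33441 + (-157 + 23239)) = sqrt(33441 + 23082) = sqrt(56523)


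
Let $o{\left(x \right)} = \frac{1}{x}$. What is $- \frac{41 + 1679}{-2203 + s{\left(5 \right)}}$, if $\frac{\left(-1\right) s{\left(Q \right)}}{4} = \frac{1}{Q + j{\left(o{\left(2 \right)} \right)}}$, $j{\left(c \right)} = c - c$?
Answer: $\frac{8600}{11019} \approx 0.78047$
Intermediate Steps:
$j{\left(c \right)} = 0$
$s{\left(Q \right)} = - \frac{4}{Q}$ ($s{\left(Q \right)} = - \frac{4}{Q + 0} = - \frac{4}{Q}$)
$- \frac{41 + 1679}{-2203 + s{\left(5 \right)}} = - \frac{41 + 1679}{-2203 - \frac{4}{5}} = - \frac{1720}{-2203 - \frac{4}{5}} = - \frac{1720}{- \frac{11019}{5}} = - \frac{1720 \left(-5\right)}{11019} = \left(-1\right) \left(- \frac{8600}{11019}\right) = \frac{8600}{11019}$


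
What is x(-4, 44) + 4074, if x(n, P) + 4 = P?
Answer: 4114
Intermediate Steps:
x(n, P) = -4 + P
x(-4, 44) + 4074 = (-4 + 44) + 4074 = 40 + 4074 = 4114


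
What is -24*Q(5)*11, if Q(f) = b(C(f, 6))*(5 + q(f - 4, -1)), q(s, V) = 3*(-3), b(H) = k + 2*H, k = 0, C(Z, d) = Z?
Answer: 10560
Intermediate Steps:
b(H) = 2*H (b(H) = 0 + 2*H = 2*H)
q(s, V) = -9
Q(f) = -8*f (Q(f) = (2*f)*(5 - 9) = (2*f)*(-4) = -8*f)
-24*Q(5)*11 = -(-192)*5*11 = -24*(-40)*11 = 960*11 = 10560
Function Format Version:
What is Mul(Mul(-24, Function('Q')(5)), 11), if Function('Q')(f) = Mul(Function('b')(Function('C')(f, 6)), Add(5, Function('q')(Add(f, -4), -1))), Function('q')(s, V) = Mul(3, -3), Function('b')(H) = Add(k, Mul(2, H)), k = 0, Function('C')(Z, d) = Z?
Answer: 10560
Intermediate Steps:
Function('b')(H) = Mul(2, H) (Function('b')(H) = Add(0, Mul(2, H)) = Mul(2, H))
Function('q')(s, V) = -9
Function('Q')(f) = Mul(-8, f) (Function('Q')(f) = Mul(Mul(2, f), Add(5, -9)) = Mul(Mul(2, f), -4) = Mul(-8, f))
Mul(Mul(-24, Function('Q')(5)), 11) = Mul(Mul(-24, Mul(-8, 5)), 11) = Mul(Mul(-24, -40), 11) = Mul(960, 11) = 10560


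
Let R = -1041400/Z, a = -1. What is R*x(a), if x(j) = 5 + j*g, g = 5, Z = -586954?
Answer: 0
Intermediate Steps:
R = 520700/293477 (R = -1041400/(-586954) = -1041400*(-1/586954) = 520700/293477 ≈ 1.7742)
x(j) = 5 + 5*j (x(j) = 5 + j*5 = 5 + 5*j)
R*x(a) = 520700*(5 + 5*(-1))/293477 = 520700*(5 - 5)/293477 = (520700/293477)*0 = 0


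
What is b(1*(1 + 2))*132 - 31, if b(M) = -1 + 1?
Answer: -31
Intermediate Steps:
b(M) = 0
b(1*(1 + 2))*132 - 31 = 0*132 - 31 = 0 - 31 = -31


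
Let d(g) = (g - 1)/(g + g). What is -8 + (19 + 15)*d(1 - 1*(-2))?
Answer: 10/3 ≈ 3.3333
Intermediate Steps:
d(g) = (-1 + g)/(2*g) (d(g) = (-1 + g)/((2*g)) = (-1 + g)*(1/(2*g)) = (-1 + g)/(2*g))
-8 + (19 + 15)*d(1 - 1*(-2)) = -8 + (19 + 15)*((-1 + (1 - 1*(-2)))/(2*(1 - 1*(-2)))) = -8 + 34*((-1 + (1 + 2))/(2*(1 + 2))) = -8 + 34*((1/2)*(-1 + 3)/3) = -8 + 34*((1/2)*(1/3)*2) = -8 + 34*(1/3) = -8 + 34/3 = 10/3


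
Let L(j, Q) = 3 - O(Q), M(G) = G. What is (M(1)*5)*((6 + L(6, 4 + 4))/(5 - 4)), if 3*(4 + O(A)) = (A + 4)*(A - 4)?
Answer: -15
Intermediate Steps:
O(A) = -4 + (-4 + A)*(4 + A)/3 (O(A) = -4 + ((A + 4)*(A - 4))/3 = -4 + ((4 + A)*(-4 + A))/3 = -4 + ((-4 + A)*(4 + A))/3 = -4 + (-4 + A)*(4 + A)/3)
L(j, Q) = 37/3 - Q²/3 (L(j, Q) = 3 - (-28/3 + Q²/3) = 3 + (28/3 - Q²/3) = 37/3 - Q²/3)
(M(1)*5)*((6 + L(6, 4 + 4))/(5 - 4)) = (1*5)*((6 + (37/3 - (4 + 4)²/3))/(5 - 4)) = 5*((6 + (37/3 - ⅓*8²))/1) = 5*((6 + (37/3 - ⅓*64))*1) = 5*((6 + (37/3 - 64/3))*1) = 5*((6 - 9)*1) = 5*(-3*1) = 5*(-3) = -15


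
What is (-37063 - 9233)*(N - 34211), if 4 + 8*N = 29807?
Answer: 1411362495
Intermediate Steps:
N = 29803/8 (N = -½ + (⅛)*29807 = -½ + 29807/8 = 29803/8 ≈ 3725.4)
(-37063 - 9233)*(N - 34211) = (-37063 - 9233)*(29803/8 - 34211) = -46296*(-243885/8) = 1411362495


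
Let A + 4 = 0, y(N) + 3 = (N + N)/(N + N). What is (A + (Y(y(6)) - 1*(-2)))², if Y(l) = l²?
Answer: 4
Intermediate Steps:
y(N) = -2 (y(N) = -3 + (N + N)/(N + N) = -3 + (2*N)/((2*N)) = -3 + (2*N)*(1/(2*N)) = -3 + 1 = -2)
A = -4 (A = -4 + 0 = -4)
(A + (Y(y(6)) - 1*(-2)))² = (-4 + ((-2)² - 1*(-2)))² = (-4 + (4 + 2))² = (-4 + 6)² = 2² = 4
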